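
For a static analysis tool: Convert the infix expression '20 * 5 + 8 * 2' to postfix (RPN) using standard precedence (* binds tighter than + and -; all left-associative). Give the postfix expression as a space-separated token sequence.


Applying the shunting-yard algorithm:
  Operand 20 -> output
  Push '*' onto operator stack -> op-stack: [*]
  Operand 5 -> output
  See '+' (prec 1); top '*' (prec 2) >= it -> pop '*' to output
  Push '+' onto operator stack -> op-stack: [+]
  Operand 8 -> output
  Push '*' onto operator stack -> op-stack: [+, *]
  Operand 2 -> output
  End of input: pop '*' to output
  End of input: pop '+' to output
Postfix result: 20 5 * 8 2 * +

20 5 * 8 2 * +


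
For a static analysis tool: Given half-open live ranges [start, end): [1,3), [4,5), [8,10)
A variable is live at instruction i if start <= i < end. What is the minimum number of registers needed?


Live ranges:
  Var0: [1, 3)
  Var1: [4, 5)
  Var2: [8, 10)
Sweep-line events (position, delta, active):
  pos=1 start -> active=1
  pos=3 end -> active=0
  pos=4 start -> active=1
  pos=5 end -> active=0
  pos=8 start -> active=1
  pos=10 end -> active=0
Maximum simultaneous active: 1
Minimum registers needed: 1

1


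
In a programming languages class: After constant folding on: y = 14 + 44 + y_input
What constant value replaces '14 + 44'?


Identifying constant sub-expression:
  Original: y = 14 + 44 + y_input
  14 and 44 are both compile-time constants
  Evaluating: 14 + 44 = 58
  After folding: y = 58 + y_input

58


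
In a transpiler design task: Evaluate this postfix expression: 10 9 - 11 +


Processing tokens left to right:
Push 10, Push 9
Pop 10 and 9, compute 10 - 9 = 1, push 1
Push 11
Pop 1 and 11, compute 1 + 11 = 12, push 12
Stack result: 12

12


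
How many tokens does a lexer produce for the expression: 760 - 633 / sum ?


Scanning '760 - 633 / sum'
Token 1: '760' -> integer_literal
Token 2: '-' -> operator
Token 3: '633' -> integer_literal
Token 4: '/' -> operator
Token 5: 'sum' -> identifier
Total tokens: 5

5


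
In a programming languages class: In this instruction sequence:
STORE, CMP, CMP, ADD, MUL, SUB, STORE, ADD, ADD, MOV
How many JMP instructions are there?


Scanning instruction sequence for JMP:
  Position 1: STORE
  Position 2: CMP
  Position 3: CMP
  Position 4: ADD
  Position 5: MUL
  Position 6: SUB
  Position 7: STORE
  Position 8: ADD
  Position 9: ADD
  Position 10: MOV
Matches at positions: []
Total JMP count: 0

0


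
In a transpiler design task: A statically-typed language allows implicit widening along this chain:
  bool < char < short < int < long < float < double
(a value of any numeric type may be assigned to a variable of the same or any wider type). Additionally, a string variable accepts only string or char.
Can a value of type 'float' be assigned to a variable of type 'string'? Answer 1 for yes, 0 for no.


Target variable type: string
Source value type: float
Rule: string accepts only {string, char}
  source 'float' in {string, char}? No
Result: 0

0


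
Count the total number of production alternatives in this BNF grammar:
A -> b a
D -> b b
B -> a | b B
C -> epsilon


Counting alternatives per rule:
  A: 1 alternative(s)
  D: 1 alternative(s)
  B: 2 alternative(s)
  C: 1 alternative(s)
Sum: 1 + 1 + 2 + 1 = 5

5


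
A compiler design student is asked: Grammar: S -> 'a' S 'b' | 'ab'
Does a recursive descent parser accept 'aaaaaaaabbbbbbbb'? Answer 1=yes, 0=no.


Grammar accepts strings of the form a^n b^n (n >= 1)
Word: 'aaaaaaaabbbbbbbb'
Counting: 8 a's and 8 b's
Check: 8 == 8? Yes
Derivation (S -> aSb applied 7 time(s), then S -> ab): S => aSb => aaSbb => aaaSbbb => aaaaSbbbb => aaaaaSbbbbb => aaaaaaSbbbbbb => aaaaaaaSbbbbbbb => aaaaaaaabbbbbbbb
Accepted

1


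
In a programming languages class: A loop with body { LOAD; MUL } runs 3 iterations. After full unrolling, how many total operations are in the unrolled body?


Loop body operations: LOAD, MUL (2 ops per iteration)
Unrolling 3 iterations:
  Iteration 1: LOAD, MUL (2 ops)
  Iteration 2: LOAD, MUL (2 ops)
  Iteration 3: LOAD, MUL (2 ops)
Total: 3 iterations * 2 ops/iter = 6 operations

6


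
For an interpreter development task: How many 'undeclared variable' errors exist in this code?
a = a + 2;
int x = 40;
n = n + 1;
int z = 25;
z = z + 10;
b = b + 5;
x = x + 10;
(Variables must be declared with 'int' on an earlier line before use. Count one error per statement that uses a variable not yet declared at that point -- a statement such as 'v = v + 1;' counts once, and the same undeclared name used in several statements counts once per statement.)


Scanning code line by line:
  Line 1: use 'a' -> ERROR (undeclared)
  Line 2: declare 'x' -> declared = ['x']
  Line 3: use 'n' -> ERROR (undeclared)
  Line 4: declare 'z' -> declared = ['x', 'z']
  Line 5: use 'z' -> OK (declared)
  Line 6: use 'b' -> ERROR (undeclared)
  Line 7: use 'x' -> OK (declared)
Total undeclared variable errors: 3

3


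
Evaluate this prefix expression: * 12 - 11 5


Parsing prefix expression: * 12 - 11 5
Step 1: Innermost operation '- 11 5'
  11 - 5 = 6
Step 2: Outer operation '* 12 [6]'
  12 * 6 = 72

72


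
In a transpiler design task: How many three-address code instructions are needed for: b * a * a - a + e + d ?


Expression: b * a * a - a + e + d
Generating three-address code (respecting * over +/- precedence):
  Instruction 1: t1 = b * a
  Instruction 2: t2 = t1 * a
  Instruction 3: t3 = t2 - a
  Instruction 4: t4 = t3 + e
  Instruction 5: t5 = t4 + d
Total instructions: 5

5


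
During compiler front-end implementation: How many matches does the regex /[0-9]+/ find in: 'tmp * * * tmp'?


Pattern: /[0-9]+/ (int literals)
Input: 'tmp * * * tmp'
Scanning for matches:
Total matches: 0

0


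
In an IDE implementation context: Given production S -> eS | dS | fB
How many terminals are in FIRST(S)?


Production: S -> eS | dS | fB
Examining each alternative for leading terminals:
  S -> eS : first terminal = 'e'
  S -> dS : first terminal = 'd'
  S -> fB : first terminal = 'f'
FIRST(S) = {d, e, f}
Count: 3

3


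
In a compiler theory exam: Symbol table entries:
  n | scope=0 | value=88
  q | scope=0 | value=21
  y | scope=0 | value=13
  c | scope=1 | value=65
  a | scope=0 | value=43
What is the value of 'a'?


Searching symbol table for 'a':
  n | scope=0 | value=88
  q | scope=0 | value=21
  y | scope=0 | value=13
  c | scope=1 | value=65
  a | scope=0 | value=43 <- MATCH
Found 'a' at scope 0 with value 43

43


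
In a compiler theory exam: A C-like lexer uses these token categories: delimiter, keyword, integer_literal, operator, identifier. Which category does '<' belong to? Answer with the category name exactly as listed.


Token: '<'
Checking categories:
  identifier: no
  integer_literal: no
  operator: YES
  keyword: no
  delimiter: no
Category: operator

operator


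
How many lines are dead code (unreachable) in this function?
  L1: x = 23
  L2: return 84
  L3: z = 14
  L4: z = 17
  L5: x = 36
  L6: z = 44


Analyzing control flow:
  L1: reachable (before return)
  L2: reachable (return statement)
  L3: DEAD (after return at L2)
  L4: DEAD (after return at L2)
  L5: DEAD (after return at L2)
  L6: DEAD (after return at L2)
Return at L2, total lines = 6
Dead lines: L3 through L6
Count: 4

4


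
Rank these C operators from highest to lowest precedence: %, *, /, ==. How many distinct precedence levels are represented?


Looking up precedence for each operator:
  % -> precedence 6
  * -> precedence 6
  / -> precedence 6
  == -> precedence 3
Sorted highest to lowest: %, *, /, ==
Distinct precedence values: [6, 3]
Number of distinct levels: 2

2


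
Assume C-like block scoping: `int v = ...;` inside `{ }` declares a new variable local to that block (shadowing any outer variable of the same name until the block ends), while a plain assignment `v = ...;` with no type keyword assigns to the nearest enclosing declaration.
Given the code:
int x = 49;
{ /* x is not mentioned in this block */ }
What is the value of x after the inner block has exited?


Analyzing scoping rules:
Outer scope: declares x = 49
Inner block: x is neither redeclared nor assigned -> unchanged
After the block -> 49
Result: 49

49


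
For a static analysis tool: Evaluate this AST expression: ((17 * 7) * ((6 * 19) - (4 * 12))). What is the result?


Expression: ((17 * 7) * ((6 * 19) - (4 * 12)))
Evaluating step by step:
  17 * 7 = 119
  6 * 19 = 114
  4 * 12 = 48
  114 - 48 = 66
  119 * 66 = 7854
Result: 7854

7854


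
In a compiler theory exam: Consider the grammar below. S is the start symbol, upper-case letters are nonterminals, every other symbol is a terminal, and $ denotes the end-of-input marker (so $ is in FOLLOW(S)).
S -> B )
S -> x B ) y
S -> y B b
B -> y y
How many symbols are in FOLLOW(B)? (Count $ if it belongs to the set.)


S is the start symbol and does not occur in any rule body, so FOLLOW(S) = {$}.
Examining every occurrence of B in a rule body:
  S -> B ) : B is followed by terminal ')' -> add ')'
  S -> x B ) y : B is followed by terminal ')' -> add ')' (already in the set)
  S -> y B b : B is followed by terminal 'b' -> add 'b'
  B -> y y : B does not occur in the body -> contributes nothing
FOLLOW(B) = {), b}
Count: 2

2


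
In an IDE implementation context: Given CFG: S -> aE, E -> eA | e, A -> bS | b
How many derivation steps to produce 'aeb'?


Grammar: S -> aE, E -> eA | e, A -> bS | b
Deriving 'aeb':
Step 1: S -> aE => aE
Step 2: E -> eA => aeA
Step 3: A -> b => aeb
Total derivation steps: 3

3


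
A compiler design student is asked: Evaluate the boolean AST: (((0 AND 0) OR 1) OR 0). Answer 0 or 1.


Step 1: Evaluate inner node
  0 AND 0 = 0
Step 2: Evaluate next node
  0 OR 1 = 1
Step 3: Evaluate root node
  1 OR 0 = 1

1


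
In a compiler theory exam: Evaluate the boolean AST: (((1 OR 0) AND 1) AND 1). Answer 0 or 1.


Step 1: Evaluate inner node
  1 OR 0 = 1
Step 2: Evaluate next node
  1 AND 1 = 1
Step 3: Evaluate root node
  1 AND 1 = 1

1


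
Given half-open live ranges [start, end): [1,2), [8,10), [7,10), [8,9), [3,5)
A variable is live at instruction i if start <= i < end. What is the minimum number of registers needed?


Live ranges:
  Var0: [1, 2)
  Var1: [8, 10)
  Var2: [7, 10)
  Var3: [8, 9)
  Var4: [3, 5)
Sweep-line events (position, delta, active):
  pos=1 start -> active=1
  pos=2 end -> active=0
  pos=3 start -> active=1
  pos=5 end -> active=0
  pos=7 start -> active=1
  pos=8 start -> active=2
  pos=8 start -> active=3
  pos=9 end -> active=2
  pos=10 end -> active=1
  pos=10 end -> active=0
Maximum simultaneous active: 3
Minimum registers needed: 3

3


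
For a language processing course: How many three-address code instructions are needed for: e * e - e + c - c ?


Expression: e * e - e + c - c
Generating three-address code (respecting * over +/- precedence):
  Instruction 1: t1 = e * e
  Instruction 2: t2 = t1 - e
  Instruction 3: t3 = t2 + c
  Instruction 4: t4 = t3 - c
Total instructions: 4

4


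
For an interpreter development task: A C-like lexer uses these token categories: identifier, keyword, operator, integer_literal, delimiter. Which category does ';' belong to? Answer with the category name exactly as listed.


Token: ';'
Checking categories:
  identifier: no
  integer_literal: no
  operator: no
  keyword: no
  delimiter: YES
Category: delimiter

delimiter


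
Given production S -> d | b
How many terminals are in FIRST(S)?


Production: S -> d | b
Examining each alternative for leading terminals:
  S -> d : first terminal = 'd'
  S -> b : first terminal = 'b'
FIRST(S) = {b, d}
Count: 2

2


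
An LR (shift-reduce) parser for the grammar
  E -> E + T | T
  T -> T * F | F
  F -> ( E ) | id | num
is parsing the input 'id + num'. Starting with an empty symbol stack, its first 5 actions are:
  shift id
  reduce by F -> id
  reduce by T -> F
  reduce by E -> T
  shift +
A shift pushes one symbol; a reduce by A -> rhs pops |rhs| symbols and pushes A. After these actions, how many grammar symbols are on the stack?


Tracking the symbol stack through each action:
  Action 1: shift 'id' : push -> stack = [id] (size 1)
  Action 2: reduce by F -> id : pop 1, push F -> stack = [F] (size 1)
  Action 3: reduce by T -> F : pop 1, push T -> stack = [T] (size 1)
  Action 4: reduce by E -> T : pop 1, push E -> stack = [E] (size 1)
  Action 5: shift '+' : push -> stack = [E, +] (size 2)
Final stack size: 2

2


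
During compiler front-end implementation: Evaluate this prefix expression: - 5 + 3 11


Parsing prefix expression: - 5 + 3 11
Step 1: Innermost operation '+ 3 11'
  3 + 11 = 14
Step 2: Outer operation '- 5 [14]'
  5 - 14 = -9

-9


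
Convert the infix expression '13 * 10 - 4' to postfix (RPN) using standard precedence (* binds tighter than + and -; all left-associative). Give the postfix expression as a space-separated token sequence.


Applying the shunting-yard algorithm:
  Operand 13 -> output
  Push '*' onto operator stack -> op-stack: [*]
  Operand 10 -> output
  See '-' (prec 1); top '*' (prec 2) >= it -> pop '*' to output
  Push '-' onto operator stack -> op-stack: [-]
  Operand 4 -> output
  End of input: pop '-' to output
Postfix result: 13 10 * 4 -

13 10 * 4 -


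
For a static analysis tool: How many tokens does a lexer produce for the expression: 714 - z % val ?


Scanning '714 - z % val'
Token 1: '714' -> integer_literal
Token 2: '-' -> operator
Token 3: 'z' -> identifier
Token 4: '%' -> operator
Token 5: 'val' -> identifier
Total tokens: 5

5


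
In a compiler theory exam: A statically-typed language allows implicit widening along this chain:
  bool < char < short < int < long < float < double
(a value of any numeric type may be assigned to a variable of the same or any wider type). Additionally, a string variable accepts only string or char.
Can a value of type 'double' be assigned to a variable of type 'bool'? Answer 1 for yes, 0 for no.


Target variable type: bool
Source value type: double
Numeric ranks: double=6, bool=0
Widening allowed iff rank(source) <= rank(target): 6 <= 0? No
Result: 0

0


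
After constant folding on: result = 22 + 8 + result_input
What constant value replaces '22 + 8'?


Identifying constant sub-expression:
  Original: result = 22 + 8 + result_input
  22 and 8 are both compile-time constants
  Evaluating: 22 + 8 = 30
  After folding: result = 30 + result_input

30


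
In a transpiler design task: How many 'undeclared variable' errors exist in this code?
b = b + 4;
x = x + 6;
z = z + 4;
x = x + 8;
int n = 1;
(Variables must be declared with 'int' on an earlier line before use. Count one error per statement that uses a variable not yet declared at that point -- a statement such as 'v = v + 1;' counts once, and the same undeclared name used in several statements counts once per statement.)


Scanning code line by line:
  Line 1: use 'b' -> ERROR (undeclared)
  Line 2: use 'x' -> ERROR (undeclared)
  Line 3: use 'z' -> ERROR (undeclared)
  Line 4: use 'x' -> ERROR (undeclared)
  Line 5: declare 'n' -> declared = ['n']
Total undeclared variable errors: 4

4


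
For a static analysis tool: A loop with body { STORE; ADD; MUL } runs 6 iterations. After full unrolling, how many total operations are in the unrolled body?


Loop body operations: STORE, ADD, MUL (3 ops per iteration)
Unrolling 6 iterations:
  Iteration 1: STORE, ADD, MUL (3 ops)
  Iteration 2: STORE, ADD, MUL (3 ops)
  Iteration 3: STORE, ADD, MUL (3 ops)
  Iteration 4: STORE, ADD, MUL (3 ops)
  Iteration 5: STORE, ADD, MUL (3 ops)
  Iteration 6: STORE, ADD, MUL (3 ops)
Total: 6 iterations * 3 ops/iter = 18 operations

18


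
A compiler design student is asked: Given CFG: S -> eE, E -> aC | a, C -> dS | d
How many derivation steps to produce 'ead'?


Grammar: S -> eE, E -> aC | a, C -> dS | d
Deriving 'ead':
Step 1: S -> eE => eE
Step 2: E -> aC => eaC
Step 3: C -> d => ead
Total derivation steps: 3

3


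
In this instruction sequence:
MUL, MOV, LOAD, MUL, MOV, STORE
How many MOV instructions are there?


Scanning instruction sequence for MOV:
  Position 1: MUL
  Position 2: MOV <- MATCH
  Position 3: LOAD
  Position 4: MUL
  Position 5: MOV <- MATCH
  Position 6: STORE
Matches at positions: [2, 5]
Total MOV count: 2

2


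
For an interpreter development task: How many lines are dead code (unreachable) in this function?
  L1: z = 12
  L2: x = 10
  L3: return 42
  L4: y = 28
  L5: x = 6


Analyzing control flow:
  L1: reachable (before return)
  L2: reachable (before return)
  L3: reachable (return statement)
  L4: DEAD (after return at L3)
  L5: DEAD (after return at L3)
Return at L3, total lines = 5
Dead lines: L4 through L5
Count: 2

2


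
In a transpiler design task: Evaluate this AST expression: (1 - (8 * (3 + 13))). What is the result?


Expression: (1 - (8 * (3 + 13)))
Evaluating step by step:
  3 + 13 = 16
  8 * 16 = 128
  1 - 128 = -127
Result: -127

-127


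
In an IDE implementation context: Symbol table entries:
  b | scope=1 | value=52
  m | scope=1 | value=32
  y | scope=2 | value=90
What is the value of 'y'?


Searching symbol table for 'y':
  b | scope=1 | value=52
  m | scope=1 | value=32
  y | scope=2 | value=90 <- MATCH
Found 'y' at scope 2 with value 90

90


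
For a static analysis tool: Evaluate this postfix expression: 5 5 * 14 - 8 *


Processing tokens left to right:
Push 5, Push 5
Pop 5 and 5, compute 5 * 5 = 25, push 25
Push 14
Pop 25 and 14, compute 25 - 14 = 11, push 11
Push 8
Pop 11 and 8, compute 11 * 8 = 88, push 88
Stack result: 88

88


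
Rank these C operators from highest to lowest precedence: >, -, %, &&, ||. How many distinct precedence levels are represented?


Looking up precedence for each operator:
  > -> precedence 4
  - -> precedence 5
  % -> precedence 6
  && -> precedence 2
  || -> precedence 1
Sorted highest to lowest: %, -, >, &&, ||
Distinct precedence values: [6, 5, 4, 2, 1]
Number of distinct levels: 5

5


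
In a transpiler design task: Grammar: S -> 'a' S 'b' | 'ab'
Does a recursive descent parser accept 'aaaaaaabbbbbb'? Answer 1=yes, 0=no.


Grammar accepts strings of the form a^n b^n (n >= 1)
Word: 'aaaaaaabbbbbb'
Counting: 7 a's and 6 b's
Check: 7 == 6? No
Mismatch: a-count != b-count
Rejected

0


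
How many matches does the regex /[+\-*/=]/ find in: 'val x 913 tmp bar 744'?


Pattern: /[+\-*/=]/ (operators)
Input: 'val x 913 tmp bar 744'
Scanning for matches:
Total matches: 0

0


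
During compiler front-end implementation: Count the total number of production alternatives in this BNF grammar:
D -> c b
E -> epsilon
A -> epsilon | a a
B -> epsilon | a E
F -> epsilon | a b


Counting alternatives per rule:
  D: 1 alternative(s)
  E: 1 alternative(s)
  A: 2 alternative(s)
  B: 2 alternative(s)
  F: 2 alternative(s)
Sum: 1 + 1 + 2 + 2 + 2 = 8

8


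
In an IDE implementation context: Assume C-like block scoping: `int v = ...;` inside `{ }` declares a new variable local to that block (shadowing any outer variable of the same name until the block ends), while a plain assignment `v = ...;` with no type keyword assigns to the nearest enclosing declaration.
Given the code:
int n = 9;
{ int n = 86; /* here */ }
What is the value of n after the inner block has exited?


Analyzing scoping rules:
Outer scope: declares n = 9
Inner block: 'int n = 86;' declares a NEW n that shadows the outer one
When the block exits the inner n goes out of scope; the outer n was never modified -> 9
Result: 9

9


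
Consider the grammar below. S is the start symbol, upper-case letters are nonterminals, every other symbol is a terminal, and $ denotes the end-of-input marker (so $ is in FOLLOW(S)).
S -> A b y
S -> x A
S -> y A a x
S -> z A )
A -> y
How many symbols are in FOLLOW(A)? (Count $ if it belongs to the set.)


S is the start symbol and does not occur in any rule body, so FOLLOW(S) = {$}.
Examining every occurrence of A in a rule body:
  S -> A b y : A is followed by terminal 'b' -> add 'b'
  S -> x A : A is at the right end -> add FOLLOW(S) = {$}
  S -> y A a x : A is followed by terminal 'a' -> add 'a'
  S -> z A ) : A is followed by terminal ')' -> add ')'
  A -> y : A does not occur in the body -> contributes nothing
FOLLOW(A) = {), a, b, $}
Count: 4

4


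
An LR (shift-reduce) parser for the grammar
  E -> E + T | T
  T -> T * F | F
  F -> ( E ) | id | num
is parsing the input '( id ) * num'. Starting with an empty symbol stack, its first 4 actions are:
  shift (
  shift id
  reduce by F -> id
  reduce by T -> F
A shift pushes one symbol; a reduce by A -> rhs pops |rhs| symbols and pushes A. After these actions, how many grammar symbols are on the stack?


Tracking the symbol stack through each action:
  Action 1: shift '(' : push -> stack = [(] (size 1)
  Action 2: shift 'id' : push -> stack = [(, id] (size 2)
  Action 3: reduce by F -> id : pop 1, push F -> stack = [(, F] (size 2)
  Action 4: reduce by T -> F : pop 1, push T -> stack = [(, T] (size 2)
Final stack size: 2

2


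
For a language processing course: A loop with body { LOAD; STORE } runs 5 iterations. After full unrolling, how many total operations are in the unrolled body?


Loop body operations: LOAD, STORE (2 ops per iteration)
Unrolling 5 iterations:
  Iteration 1: LOAD, STORE (2 ops)
  Iteration 2: LOAD, STORE (2 ops)
  Iteration 3: LOAD, STORE (2 ops)
  Iteration 4: LOAD, STORE (2 ops)
  Iteration 5: LOAD, STORE (2 ops)
Total: 5 iterations * 2 ops/iter = 10 operations

10


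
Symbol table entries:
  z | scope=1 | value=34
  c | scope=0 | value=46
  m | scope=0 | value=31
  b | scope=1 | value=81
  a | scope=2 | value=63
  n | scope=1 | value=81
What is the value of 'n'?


Searching symbol table for 'n':
  z | scope=1 | value=34
  c | scope=0 | value=46
  m | scope=0 | value=31
  b | scope=1 | value=81
  a | scope=2 | value=63
  n | scope=1 | value=81 <- MATCH
Found 'n' at scope 1 with value 81

81


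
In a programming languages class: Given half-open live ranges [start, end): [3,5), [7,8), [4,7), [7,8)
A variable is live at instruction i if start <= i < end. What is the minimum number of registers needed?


Live ranges:
  Var0: [3, 5)
  Var1: [7, 8)
  Var2: [4, 7)
  Var3: [7, 8)
Sweep-line events (position, delta, active):
  pos=3 start -> active=1
  pos=4 start -> active=2
  pos=5 end -> active=1
  pos=7 end -> active=0
  pos=7 start -> active=1
  pos=7 start -> active=2
  pos=8 end -> active=1
  pos=8 end -> active=0
Maximum simultaneous active: 2
Minimum registers needed: 2

2


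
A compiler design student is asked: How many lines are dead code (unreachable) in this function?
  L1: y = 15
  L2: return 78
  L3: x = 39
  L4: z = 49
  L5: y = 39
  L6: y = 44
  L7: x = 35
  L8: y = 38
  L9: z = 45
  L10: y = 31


Analyzing control flow:
  L1: reachable (before return)
  L2: reachable (return statement)
  L3: DEAD (after return at L2)
  L4: DEAD (after return at L2)
  L5: DEAD (after return at L2)
  L6: DEAD (after return at L2)
  L7: DEAD (after return at L2)
  L8: DEAD (after return at L2)
  L9: DEAD (after return at L2)
  L10: DEAD (after return at L2)
Return at L2, total lines = 10
Dead lines: L3 through L10
Count: 8

8


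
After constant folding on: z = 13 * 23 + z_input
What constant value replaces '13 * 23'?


Identifying constant sub-expression:
  Original: z = 13 * 23 + z_input
  13 and 23 are both compile-time constants
  Evaluating: 13 * 23 = 299
  After folding: z = 299 + z_input

299


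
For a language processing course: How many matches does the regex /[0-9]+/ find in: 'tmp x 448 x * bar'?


Pattern: /[0-9]+/ (int literals)
Input: 'tmp x 448 x * bar'
Scanning for matches:
  Match 1: '448'
Total matches: 1

1


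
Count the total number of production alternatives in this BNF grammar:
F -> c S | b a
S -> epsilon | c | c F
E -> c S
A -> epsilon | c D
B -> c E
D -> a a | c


Counting alternatives per rule:
  F: 2 alternative(s)
  S: 3 alternative(s)
  E: 1 alternative(s)
  A: 2 alternative(s)
  B: 1 alternative(s)
  D: 2 alternative(s)
Sum: 2 + 3 + 1 + 2 + 1 + 2 = 11

11


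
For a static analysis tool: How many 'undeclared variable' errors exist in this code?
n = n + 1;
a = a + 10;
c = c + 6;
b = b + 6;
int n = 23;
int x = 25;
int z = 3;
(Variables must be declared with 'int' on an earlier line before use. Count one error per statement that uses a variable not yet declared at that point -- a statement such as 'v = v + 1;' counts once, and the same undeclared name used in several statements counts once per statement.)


Scanning code line by line:
  Line 1: use 'n' -> ERROR (undeclared)
  Line 2: use 'a' -> ERROR (undeclared)
  Line 3: use 'c' -> ERROR (undeclared)
  Line 4: use 'b' -> ERROR (undeclared)
  Line 5: declare 'n' -> declared = ['n']
  Line 6: declare 'x' -> declared = ['n', 'x']
  Line 7: declare 'z' -> declared = ['n', 'x', 'z']
Total undeclared variable errors: 4

4


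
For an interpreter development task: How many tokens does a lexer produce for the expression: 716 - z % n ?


Scanning '716 - z % n'
Token 1: '716' -> integer_literal
Token 2: '-' -> operator
Token 3: 'z' -> identifier
Token 4: '%' -> operator
Token 5: 'n' -> identifier
Total tokens: 5

5


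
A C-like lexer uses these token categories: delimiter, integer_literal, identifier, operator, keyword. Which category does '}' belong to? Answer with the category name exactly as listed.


Token: '}'
Checking categories:
  identifier: no
  integer_literal: no
  operator: no
  keyword: no
  delimiter: YES
Category: delimiter

delimiter


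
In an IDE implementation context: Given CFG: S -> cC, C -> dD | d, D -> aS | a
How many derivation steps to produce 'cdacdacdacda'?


Grammar: S -> cC, C -> dD | d, D -> aS | a
Deriving 'cdacdacdacda':
Step 1: S -> cC => cC
Step 2: C -> dD => cdD
Step 3: D -> aS => cdaS
Step 4: S -> cC => cdacC
Step 5: C -> dD => cdacdD
Step 6: D -> aS => cdacdaS
Step 7: S -> cC => cdacdacC
Step 8: C -> dD => cdacdacdD
Step 9: D -> aS => cdacdacdaS
Step 10: S -> cC => cdacdacdacC
Step 11: C -> dD => cdacdacdacdD
Step 12: D -> a => cdacdacdacda
Total derivation steps: 12

12


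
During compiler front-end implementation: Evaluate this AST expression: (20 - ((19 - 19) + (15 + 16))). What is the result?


Expression: (20 - ((19 - 19) + (15 + 16)))
Evaluating step by step:
  19 - 19 = 0
  15 + 16 = 31
  0 + 31 = 31
  20 - 31 = -11
Result: -11

-11


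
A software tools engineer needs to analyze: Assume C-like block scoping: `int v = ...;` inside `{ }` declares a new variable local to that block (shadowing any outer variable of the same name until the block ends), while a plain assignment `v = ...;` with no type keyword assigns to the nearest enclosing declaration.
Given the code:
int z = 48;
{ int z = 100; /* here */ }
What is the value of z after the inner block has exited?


Analyzing scoping rules:
Outer scope: declares z = 48
Inner block: 'int z = 100;' declares a NEW z that shadows the outer one
When the block exits the inner z goes out of scope; the outer z was never modified -> 48
Result: 48

48


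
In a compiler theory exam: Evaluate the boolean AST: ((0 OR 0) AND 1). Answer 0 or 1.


Step 1: Evaluate inner node
  0 OR 0 = 0
Step 2: Evaluate root node
  0 AND 1 = 0

0


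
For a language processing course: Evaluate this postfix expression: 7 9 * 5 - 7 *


Processing tokens left to right:
Push 7, Push 9
Pop 7 and 9, compute 7 * 9 = 63, push 63
Push 5
Pop 63 and 5, compute 63 - 5 = 58, push 58
Push 7
Pop 58 and 7, compute 58 * 7 = 406, push 406
Stack result: 406

406


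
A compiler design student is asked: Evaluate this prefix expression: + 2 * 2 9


Parsing prefix expression: + 2 * 2 9
Step 1: Innermost operation '* 2 9'
  2 * 9 = 18
Step 2: Outer operation '+ 2 [18]'
  2 + 18 = 20

20


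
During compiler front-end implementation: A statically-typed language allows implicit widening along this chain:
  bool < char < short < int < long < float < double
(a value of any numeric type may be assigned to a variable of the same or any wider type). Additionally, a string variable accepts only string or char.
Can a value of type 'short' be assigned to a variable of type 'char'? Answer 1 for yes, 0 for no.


Target variable type: char
Source value type: short
Numeric ranks: short=2, char=1
Widening allowed iff rank(source) <= rank(target): 2 <= 1? No
Result: 0

0


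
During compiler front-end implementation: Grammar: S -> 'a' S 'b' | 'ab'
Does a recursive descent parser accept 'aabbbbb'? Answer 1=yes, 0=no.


Grammar accepts strings of the form a^n b^n (n >= 1)
Word: 'aabbbbb'
Counting: 2 a's and 5 b's
Check: 2 == 5? No
Mismatch: a-count != b-count
Rejected

0


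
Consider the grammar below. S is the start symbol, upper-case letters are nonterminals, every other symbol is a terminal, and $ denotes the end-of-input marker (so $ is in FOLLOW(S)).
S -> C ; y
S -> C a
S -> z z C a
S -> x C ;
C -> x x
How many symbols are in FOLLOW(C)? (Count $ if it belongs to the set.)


S is the start symbol and does not occur in any rule body, so FOLLOW(S) = {$}.
Examining every occurrence of C in a rule body:
  S -> C ; y : C is followed by terminal ';' -> add ';'
  S -> C a : C is followed by terminal 'a' -> add 'a'
  S -> z z C a : C is followed by terminal 'a' -> add 'a' (already in the set)
  S -> x C ; : C is followed by terminal ';' -> add ';' (already in the set)
  C -> x x : C does not occur in the body -> contributes nothing
FOLLOW(C) = {;, a}
Count: 2

2


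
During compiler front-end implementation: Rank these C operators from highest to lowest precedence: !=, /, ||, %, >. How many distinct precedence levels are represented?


Looking up precedence for each operator:
  != -> precedence 3
  / -> precedence 6
  || -> precedence 1
  % -> precedence 6
  > -> precedence 4
Sorted highest to lowest: /, %, >, !=, ||
Distinct precedence values: [6, 4, 3, 1]
Number of distinct levels: 4

4


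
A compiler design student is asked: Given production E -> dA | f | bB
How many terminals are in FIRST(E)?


Production: E -> dA | f | bB
Examining each alternative for leading terminals:
  E -> dA : first terminal = 'd'
  E -> f : first terminal = 'f'
  E -> bB : first terminal = 'b'
FIRST(E) = {b, d, f}
Count: 3

3


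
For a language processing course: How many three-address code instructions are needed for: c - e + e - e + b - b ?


Expression: c - e + e - e + b - b
Generating three-address code (respecting * over +/- precedence):
  Instruction 1: t1 = c - e
  Instruction 2: t2 = t1 + e
  Instruction 3: t3 = t2 - e
  Instruction 4: t4 = t3 + b
  Instruction 5: t5 = t4 - b
Total instructions: 5

5


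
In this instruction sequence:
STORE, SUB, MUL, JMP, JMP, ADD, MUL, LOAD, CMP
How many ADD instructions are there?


Scanning instruction sequence for ADD:
  Position 1: STORE
  Position 2: SUB
  Position 3: MUL
  Position 4: JMP
  Position 5: JMP
  Position 6: ADD <- MATCH
  Position 7: MUL
  Position 8: LOAD
  Position 9: CMP
Matches at positions: [6]
Total ADD count: 1

1


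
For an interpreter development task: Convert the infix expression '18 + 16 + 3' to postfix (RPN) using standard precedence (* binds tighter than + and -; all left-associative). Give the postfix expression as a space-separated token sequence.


Applying the shunting-yard algorithm:
  Operand 18 -> output
  Push '+' onto operator stack -> op-stack: [+]
  Operand 16 -> output
  See '+' (prec 1); top '+' (prec 1) >= it -> pop '+' to output
  Push '+' onto operator stack -> op-stack: [+]
  Operand 3 -> output
  End of input: pop '+' to output
Postfix result: 18 16 + 3 +

18 16 + 3 +


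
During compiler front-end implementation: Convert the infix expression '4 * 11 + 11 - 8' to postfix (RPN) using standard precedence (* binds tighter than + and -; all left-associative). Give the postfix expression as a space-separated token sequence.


Applying the shunting-yard algorithm:
  Operand 4 -> output
  Push '*' onto operator stack -> op-stack: [*]
  Operand 11 -> output
  See '+' (prec 1); top '*' (prec 2) >= it -> pop '*' to output
  Push '+' onto operator stack -> op-stack: [+]
  Operand 11 -> output
  See '-' (prec 1); top '+' (prec 1) >= it -> pop '+' to output
  Push '-' onto operator stack -> op-stack: [-]
  Operand 8 -> output
  End of input: pop '-' to output
Postfix result: 4 11 * 11 + 8 -

4 11 * 11 + 8 -


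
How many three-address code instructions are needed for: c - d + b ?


Expression: c - d + b
Generating three-address code (respecting * over +/- precedence):
  Instruction 1: t1 = c - d
  Instruction 2: t2 = t1 + b
Total instructions: 2

2


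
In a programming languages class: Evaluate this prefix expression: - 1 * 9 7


Parsing prefix expression: - 1 * 9 7
Step 1: Innermost operation '* 9 7'
  9 * 7 = 63
Step 2: Outer operation '- 1 [63]'
  1 - 63 = -62

-62


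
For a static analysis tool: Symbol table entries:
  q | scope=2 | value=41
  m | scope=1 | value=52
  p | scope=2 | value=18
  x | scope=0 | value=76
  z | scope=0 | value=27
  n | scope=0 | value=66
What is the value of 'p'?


Searching symbol table for 'p':
  q | scope=2 | value=41
  m | scope=1 | value=52
  p | scope=2 | value=18 <- MATCH
  x | scope=0 | value=76
  z | scope=0 | value=27
  n | scope=0 | value=66
Found 'p' at scope 2 with value 18

18


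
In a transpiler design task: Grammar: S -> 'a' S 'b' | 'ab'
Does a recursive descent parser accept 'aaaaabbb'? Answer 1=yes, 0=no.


Grammar accepts strings of the form a^n b^n (n >= 1)
Word: 'aaaaabbb'
Counting: 5 a's and 3 b's
Check: 5 == 3? No
Mismatch: a-count != b-count
Rejected

0


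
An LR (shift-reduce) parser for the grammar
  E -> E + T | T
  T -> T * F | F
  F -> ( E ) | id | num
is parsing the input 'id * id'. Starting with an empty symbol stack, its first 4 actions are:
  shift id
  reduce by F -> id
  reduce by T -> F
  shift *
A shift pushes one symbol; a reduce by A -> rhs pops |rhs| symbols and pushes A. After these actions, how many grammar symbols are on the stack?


Tracking the symbol stack through each action:
  Action 1: shift 'id' : push -> stack = [id] (size 1)
  Action 2: reduce by F -> id : pop 1, push F -> stack = [F] (size 1)
  Action 3: reduce by T -> F : pop 1, push T -> stack = [T] (size 1)
  Action 4: shift '*' : push -> stack = [T, *] (size 2)
Final stack size: 2

2


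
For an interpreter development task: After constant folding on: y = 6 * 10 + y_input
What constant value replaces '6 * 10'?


Identifying constant sub-expression:
  Original: y = 6 * 10 + y_input
  6 and 10 are both compile-time constants
  Evaluating: 6 * 10 = 60
  After folding: y = 60 + y_input

60


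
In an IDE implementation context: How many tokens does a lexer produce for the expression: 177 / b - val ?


Scanning '177 / b - val'
Token 1: '177' -> integer_literal
Token 2: '/' -> operator
Token 3: 'b' -> identifier
Token 4: '-' -> operator
Token 5: 'val' -> identifier
Total tokens: 5

5


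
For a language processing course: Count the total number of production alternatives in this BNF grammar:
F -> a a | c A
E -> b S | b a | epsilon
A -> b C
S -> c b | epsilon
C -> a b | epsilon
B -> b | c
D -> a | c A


Counting alternatives per rule:
  F: 2 alternative(s)
  E: 3 alternative(s)
  A: 1 alternative(s)
  S: 2 alternative(s)
  C: 2 alternative(s)
  B: 2 alternative(s)
  D: 2 alternative(s)
Sum: 2 + 3 + 1 + 2 + 2 + 2 + 2 = 14

14


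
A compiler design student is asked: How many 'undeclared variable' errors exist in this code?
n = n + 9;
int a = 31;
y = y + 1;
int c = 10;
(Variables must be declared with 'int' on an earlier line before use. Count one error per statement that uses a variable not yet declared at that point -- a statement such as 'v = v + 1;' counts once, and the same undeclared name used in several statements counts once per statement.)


Scanning code line by line:
  Line 1: use 'n' -> ERROR (undeclared)
  Line 2: declare 'a' -> declared = ['a']
  Line 3: use 'y' -> ERROR (undeclared)
  Line 4: declare 'c' -> declared = ['a', 'c']
Total undeclared variable errors: 2

2


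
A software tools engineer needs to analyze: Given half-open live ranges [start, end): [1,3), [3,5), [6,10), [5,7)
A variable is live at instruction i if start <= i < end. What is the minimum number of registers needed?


Live ranges:
  Var0: [1, 3)
  Var1: [3, 5)
  Var2: [6, 10)
  Var3: [5, 7)
Sweep-line events (position, delta, active):
  pos=1 start -> active=1
  pos=3 end -> active=0
  pos=3 start -> active=1
  pos=5 end -> active=0
  pos=5 start -> active=1
  pos=6 start -> active=2
  pos=7 end -> active=1
  pos=10 end -> active=0
Maximum simultaneous active: 2
Minimum registers needed: 2

2


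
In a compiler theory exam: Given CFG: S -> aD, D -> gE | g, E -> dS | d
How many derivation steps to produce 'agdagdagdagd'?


Grammar: S -> aD, D -> gE | g, E -> dS | d
Deriving 'agdagdagdagd':
Step 1: S -> aD => aD
Step 2: D -> gE => agE
Step 3: E -> dS => agdS
Step 4: S -> aD => agdaD
Step 5: D -> gE => agdagE
Step 6: E -> dS => agdagdS
Step 7: S -> aD => agdagdaD
Step 8: D -> gE => agdagdagE
Step 9: E -> dS => agdagdagdS
Step 10: S -> aD => agdagdagdaD
Step 11: D -> gE => agdagdagdagE
Step 12: E -> d => agdagdagdagd
Total derivation steps: 12

12


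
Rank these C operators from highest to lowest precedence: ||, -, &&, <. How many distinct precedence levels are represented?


Looking up precedence for each operator:
  || -> precedence 1
  - -> precedence 5
  && -> precedence 2
  < -> precedence 4
Sorted highest to lowest: -, <, &&, ||
Distinct precedence values: [5, 4, 2, 1]
Number of distinct levels: 4

4


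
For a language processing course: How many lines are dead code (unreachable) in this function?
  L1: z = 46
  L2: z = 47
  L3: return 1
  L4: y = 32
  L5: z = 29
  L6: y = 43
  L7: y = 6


Analyzing control flow:
  L1: reachable (before return)
  L2: reachable (before return)
  L3: reachable (return statement)
  L4: DEAD (after return at L3)
  L5: DEAD (after return at L3)
  L6: DEAD (after return at L3)
  L7: DEAD (after return at L3)
Return at L3, total lines = 7
Dead lines: L4 through L7
Count: 4

4


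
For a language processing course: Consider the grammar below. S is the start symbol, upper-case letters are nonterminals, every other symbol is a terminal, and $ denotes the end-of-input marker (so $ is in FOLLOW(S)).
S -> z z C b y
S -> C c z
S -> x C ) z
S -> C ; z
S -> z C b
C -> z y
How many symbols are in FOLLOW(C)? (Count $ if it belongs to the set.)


S is the start symbol and does not occur in any rule body, so FOLLOW(S) = {$}.
Examining every occurrence of C in a rule body:
  S -> z z C b y : C is followed by terminal 'b' -> add 'b'
  S -> C c z : C is followed by terminal 'c' -> add 'c'
  S -> x C ) z : C is followed by terminal ')' -> add ')'
  S -> C ; z : C is followed by terminal ';' -> add ';'
  S -> z C b : C is followed by terminal 'b' -> add 'b' (already in the set)
  C -> z y : C does not occur in the body -> contributes nothing
FOLLOW(C) = {), ;, b, c}
Count: 4

4


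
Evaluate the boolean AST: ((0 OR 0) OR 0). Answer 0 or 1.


Step 1: Evaluate inner node
  0 OR 0 = 0
Step 2: Evaluate root node
  0 OR 0 = 0

0


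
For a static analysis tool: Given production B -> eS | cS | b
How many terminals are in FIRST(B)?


Production: B -> eS | cS | b
Examining each alternative for leading terminals:
  B -> eS : first terminal = 'e'
  B -> cS : first terminal = 'c'
  B -> b : first terminal = 'b'
FIRST(B) = {b, c, e}
Count: 3

3


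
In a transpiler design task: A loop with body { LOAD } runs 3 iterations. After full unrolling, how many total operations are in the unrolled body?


Loop body operations: LOAD (1 op per iteration)
Unrolling 3 iterations:
  Iteration 1: LOAD (1 ops)
  Iteration 2: LOAD (1 ops)
  Iteration 3: LOAD (1 ops)
Total: 3 iterations * 1 ops/iter = 3 operations

3


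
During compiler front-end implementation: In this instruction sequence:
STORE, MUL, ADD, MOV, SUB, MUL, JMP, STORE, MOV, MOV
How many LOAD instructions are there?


Scanning instruction sequence for LOAD:
  Position 1: STORE
  Position 2: MUL
  Position 3: ADD
  Position 4: MOV
  Position 5: SUB
  Position 6: MUL
  Position 7: JMP
  Position 8: STORE
  Position 9: MOV
  Position 10: MOV
Matches at positions: []
Total LOAD count: 0

0
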